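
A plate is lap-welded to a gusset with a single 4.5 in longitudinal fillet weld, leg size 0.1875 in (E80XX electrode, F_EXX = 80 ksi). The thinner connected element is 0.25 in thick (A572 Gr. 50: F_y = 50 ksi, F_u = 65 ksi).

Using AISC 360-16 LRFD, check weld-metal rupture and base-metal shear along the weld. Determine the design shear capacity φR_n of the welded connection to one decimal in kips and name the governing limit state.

Weld metal: throat = 0.707×0.1875 = 0.13256 in, L = 4.5 in. φR_n = 0.75 × 0.6 × 80 × 0.13256 × 4.5 = 21.5 kips.
Base metal shear (0.25 in plate): yield φR_n = 1.0×0.6×50×0.25×4.5 = 33.8 kips; rupture φR_n = 0.75×0.6×65×0.25×4.5 = 32.9 kips; take 32.9 kips (rupture).
Governing: min(21.5, 32.9) = 21.5 kips → weld metal.

21.5 kips (weld metal governs)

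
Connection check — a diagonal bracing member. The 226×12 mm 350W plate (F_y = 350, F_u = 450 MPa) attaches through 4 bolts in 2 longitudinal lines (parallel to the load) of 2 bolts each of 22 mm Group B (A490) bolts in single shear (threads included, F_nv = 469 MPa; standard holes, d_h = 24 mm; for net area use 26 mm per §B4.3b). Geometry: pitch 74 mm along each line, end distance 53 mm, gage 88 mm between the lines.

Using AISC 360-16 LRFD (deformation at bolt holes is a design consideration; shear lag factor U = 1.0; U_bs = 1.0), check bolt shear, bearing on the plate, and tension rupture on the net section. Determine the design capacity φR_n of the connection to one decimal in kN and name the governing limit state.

534.8 kN (bolt shear governs)

Bolt shear: A_b = π(22)²/4 = 380.13 mm². φR_n = 0.75 × 469 × 380.13 × 4 × 1 = 534.8 kN.
Bearing (12 mm plate, F_u = 450 MPa): end bolts L_c = 53 − 24/2 = 41, R_n = min(1.2×41×12×450, 2.4×22×12×450) = 265.68 kN/bolt; interior L_c = 74 − 24 = 50, R_n = 285.12 kN/bolt. φR_n = 0.75 × (2×265.68 + 2×285.12) = 826.2 kN.
Tension rupture (net): A_n = (226 − 2×26)×12 = 2088 mm² (U = 1.0, A_e = A_n). φR_n = 0.75 × 450 × 2088 = 704.7 kN.
Governing: min(534.8, 826.2, 704.7) = 534.8 kN → bolt shear.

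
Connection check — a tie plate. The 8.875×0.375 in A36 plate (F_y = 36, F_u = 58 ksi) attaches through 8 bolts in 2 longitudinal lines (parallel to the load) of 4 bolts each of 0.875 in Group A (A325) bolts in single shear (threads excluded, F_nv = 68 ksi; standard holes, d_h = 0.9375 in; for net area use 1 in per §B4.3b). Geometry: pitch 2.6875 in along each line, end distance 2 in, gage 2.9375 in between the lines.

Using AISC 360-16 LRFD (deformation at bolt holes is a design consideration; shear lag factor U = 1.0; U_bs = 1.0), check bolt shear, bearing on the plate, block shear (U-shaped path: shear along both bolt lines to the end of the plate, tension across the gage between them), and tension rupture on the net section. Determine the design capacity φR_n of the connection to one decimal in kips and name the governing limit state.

112.1 kips (net-section rupture governs)

Bolt shear: A_b = π(0.875)²/4 = 0.60132 in². φR_n = 0.75 × 68 × 0.60132 × 8 × 1 = 245.3 kips.
Bearing (0.375 in plate, F_u = 58 ksi): end bolts L_c = 2 − 0.9375/2 = 1.53125, R_n = min(1.2×1.53125×0.375×58, 2.4×0.875×0.375×58) = 39.966 kips/bolt; interior L_c = 2.6875 − 0.9375 = 1.75, R_n = 45.675 kips/bolt. φR_n = 0.75 × (2×39.966 + 6×45.675) = 265.5 kips.
Block shear: shear path 2×[2+3×2.6875] = 2×10.0625 in, A_gv = 7.5469, A_nv = 2×(10.0625 − 3.5×1)×0.375 = 4.9219 in²; tension across gage: (2.9375 − 1×1)×0.375 = 0.72656 in². R_n = min(0.6×58×4.9219, 0.6×36×7.5469) + 1.0×58×0.72656 = min(171.28, 163.01) + 42.14 = 205.15 kips. φR_n = 0.75 × 205.15 = 153.9 kips.
Tension rupture (net): A_n = (8.875 − 2×1)×0.375 = 2.5781 in² (U = 1.0, A_e = A_n). φR_n = 0.75 × 58 × 2.5781 = 112.1 kips.
Governing: min(245.3, 265.5, 153.9, 112.1) = 112.1 kips → net-section rupture.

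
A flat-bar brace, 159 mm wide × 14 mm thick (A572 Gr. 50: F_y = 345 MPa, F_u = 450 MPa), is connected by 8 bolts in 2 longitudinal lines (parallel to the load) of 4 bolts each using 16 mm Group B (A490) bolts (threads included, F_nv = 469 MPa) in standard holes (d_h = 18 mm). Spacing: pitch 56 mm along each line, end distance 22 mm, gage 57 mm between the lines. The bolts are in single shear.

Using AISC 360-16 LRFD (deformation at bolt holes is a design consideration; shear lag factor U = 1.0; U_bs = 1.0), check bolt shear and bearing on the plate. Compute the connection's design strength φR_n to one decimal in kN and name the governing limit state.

565.8 kN (bolt shear governs)

Bolt shear: A_b = π(16)²/4 = 201.06 mm². φR_n = 0.75 × 469 × 201.06 × 8 × 1 = 565.8 kN.
Bearing (14 mm plate, F_u = 450 MPa): end bolts L_c = 22 − 18/2 = 13, R_n = min(1.2×13×14×450, 2.4×16×14×450) = 98.28 kN/bolt; interior L_c = 56 − 18 = 38, R_n = 241.92 kN/bolt. φR_n = 0.75 × (2×98.28 + 6×241.92) = 1236.1 kN.
Governing: min(565.8, 1236.1) = 565.8 kN → bolt shear.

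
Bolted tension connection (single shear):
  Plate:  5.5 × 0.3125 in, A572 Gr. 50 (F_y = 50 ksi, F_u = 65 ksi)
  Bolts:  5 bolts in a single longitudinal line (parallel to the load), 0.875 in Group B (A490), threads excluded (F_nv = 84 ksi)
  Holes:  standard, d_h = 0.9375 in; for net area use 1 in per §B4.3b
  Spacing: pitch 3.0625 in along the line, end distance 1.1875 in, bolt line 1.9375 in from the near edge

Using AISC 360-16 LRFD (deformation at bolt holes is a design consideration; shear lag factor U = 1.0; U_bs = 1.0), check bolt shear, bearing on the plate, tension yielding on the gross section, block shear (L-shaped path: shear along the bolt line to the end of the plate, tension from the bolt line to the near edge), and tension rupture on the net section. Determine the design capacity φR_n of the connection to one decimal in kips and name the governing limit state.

Bolt shear: A_b = π(0.875)²/4 = 0.60132 in². φR_n = 0.75 × 84 × 0.60132 × 5 × 1 = 189.4 kips.
Bearing (0.3125 in plate, F_u = 65 ksi): end bolts L_c = 1.1875 − 0.9375/2 = 0.71875, R_n = min(1.2×0.71875×0.3125×65, 2.4×0.875×0.3125×65) = 17.52 kips/bolt; interior L_c = 3.0625 − 0.9375 = 2.125, R_n = 42.656 kips/bolt. φR_n = 0.75 × (1×17.52 + 4×42.656) = 141.1 kips.
Tension yield (gross): A_g = 5.5×0.3125 = 1.7188 in². φR_n = 0.90 × 50 × 1.7188 = 77.3 kips.
Block shear: shear path 1×[1.1875+4×3.0625] = 1×13.4375 in, A_gv = 4.1992, A_nv = 1×(13.4375 − 4.5×1)×0.3125 = 2.793 in²; tension to near edge: (1.9375 − 0.5×1)×0.3125 = 0.44922 in². R_n = min(0.6×65×2.793, 0.6×50×4.1992) + 1.0×65×0.44922 = min(108.93, 125.98) + 29.199 = 138.13 kips. φR_n = 0.75 × 138.13 = 103.6 kips.
Tension rupture (net): A_n = (5.5 − 1×1)×0.3125 = 1.4063 in² (U = 1.0, A_e = A_n). φR_n = 0.75 × 65 × 1.4063 = 68.6 kips.
Governing: min(189.4, 141.1, 77.3, 103.6, 68.6) = 68.6 kips → net-section rupture.

68.6 kips (net-section rupture governs)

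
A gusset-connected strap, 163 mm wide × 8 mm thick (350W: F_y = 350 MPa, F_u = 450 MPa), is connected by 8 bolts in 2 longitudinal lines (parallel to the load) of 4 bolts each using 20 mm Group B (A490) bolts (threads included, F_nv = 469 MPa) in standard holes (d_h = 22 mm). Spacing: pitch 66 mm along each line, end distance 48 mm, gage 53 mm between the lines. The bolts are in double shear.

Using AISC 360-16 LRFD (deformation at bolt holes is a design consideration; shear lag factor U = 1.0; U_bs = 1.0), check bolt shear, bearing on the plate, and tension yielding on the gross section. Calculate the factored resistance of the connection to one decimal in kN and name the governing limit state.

410.8 kN (gross-section yield governs)

Bolt shear: A_b = π(20)²/4 = 314.16 mm². φR_n = 0.75 × 469 × 314.16 × 8 × 2 = 1768.1 kN.
Bearing (8 mm plate, F_u = 450 MPa): end bolts L_c = 48 − 22/2 = 37, R_n = min(1.2×37×8×450, 2.4×20×8×450) = 159.84 kN/bolt; interior L_c = 66 − 22 = 44, R_n = 172.8 kN/bolt. φR_n = 0.75 × (2×159.84 + 6×172.8) = 1017.4 kN.
Tension yield (gross): A_g = 163×8 = 1304 mm². φR_n = 0.90 × 350 × 1304 = 410.8 kN.
Governing: min(1768.1, 1017.4, 410.8) = 410.8 kN → gross-section yield.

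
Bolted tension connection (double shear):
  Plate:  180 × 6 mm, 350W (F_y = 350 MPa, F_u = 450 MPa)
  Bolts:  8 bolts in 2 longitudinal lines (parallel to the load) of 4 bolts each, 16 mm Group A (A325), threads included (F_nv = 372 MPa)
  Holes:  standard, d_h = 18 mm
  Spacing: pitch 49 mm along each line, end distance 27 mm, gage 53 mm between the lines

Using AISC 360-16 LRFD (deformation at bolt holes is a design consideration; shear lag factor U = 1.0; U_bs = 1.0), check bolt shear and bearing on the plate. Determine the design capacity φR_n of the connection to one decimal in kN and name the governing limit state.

Bolt shear: A_b = π(16)²/4 = 201.06 mm². φR_n = 0.75 × 372 × 201.06 × 8 × 2 = 897.5 kN.
Bearing (6 mm plate, F_u = 450 MPa): end bolts L_c = 27 − 18/2 = 18, R_n = min(1.2×18×6×450, 2.4×16×6×450) = 58.32 kN/bolt; interior L_c = 49 − 18 = 31, R_n = 100.44 kN/bolt. φR_n = 0.75 × (2×58.32 + 6×100.44) = 539.5 kN.
Governing: min(897.5, 539.5) = 539.5 kN → bearing.

539.5 kN (bearing governs)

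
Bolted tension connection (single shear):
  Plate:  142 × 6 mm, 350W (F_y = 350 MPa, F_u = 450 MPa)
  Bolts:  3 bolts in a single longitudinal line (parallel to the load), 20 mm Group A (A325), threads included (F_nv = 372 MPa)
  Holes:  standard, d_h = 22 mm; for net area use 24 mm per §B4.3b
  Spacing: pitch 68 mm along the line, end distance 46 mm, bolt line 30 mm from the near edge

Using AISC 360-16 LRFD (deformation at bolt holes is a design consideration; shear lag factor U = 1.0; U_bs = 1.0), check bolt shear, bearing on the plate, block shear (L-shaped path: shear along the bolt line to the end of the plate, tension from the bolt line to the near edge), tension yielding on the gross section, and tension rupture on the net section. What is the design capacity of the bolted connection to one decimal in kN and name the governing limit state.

Bolt shear: A_b = π(20)²/4 = 314.16 mm². φR_n = 0.75 × 372 × 314.16 × 3 × 1 = 263.0 kN.
Bearing (6 mm plate, F_u = 450 MPa): end bolts L_c = 46 − 22/2 = 35, R_n = min(1.2×35×6×450, 2.4×20×6×450) = 113.4 kN/bolt; interior L_c = 68 − 22 = 46, R_n = 129.6 kN/bolt. φR_n = 0.75 × (1×113.4 + 2×129.6) = 279.5 kN.
Block shear: shear path 1×[46+2×68] = 1×182 mm, A_gv = 1092, A_nv = 1×(182 − 2.5×24)×6 = 732 mm²; tension to near edge: (30 − 0.5×24)×6 = 108 mm². R_n = min(0.6×450×732, 0.6×350×1092) + 1.0×450×108 = min(197.64, 229.32) + 48.6 = 246.24 kN. φR_n = 0.75 × 246.24 = 184.7 kN.
Tension yield (gross): A_g = 142×6 = 852 mm². φR_n = 0.90 × 350 × 852 = 268.4 kN.
Tension rupture (net): A_n = (142 − 1×24)×6 = 708 mm² (U = 1.0, A_e = A_n). φR_n = 0.75 × 450 × 708 = 239.0 kN.
Governing: min(263.0, 279.5, 184.7, 268.4, 239.0) = 184.7 kN → block shear.

184.7 kN (block shear governs)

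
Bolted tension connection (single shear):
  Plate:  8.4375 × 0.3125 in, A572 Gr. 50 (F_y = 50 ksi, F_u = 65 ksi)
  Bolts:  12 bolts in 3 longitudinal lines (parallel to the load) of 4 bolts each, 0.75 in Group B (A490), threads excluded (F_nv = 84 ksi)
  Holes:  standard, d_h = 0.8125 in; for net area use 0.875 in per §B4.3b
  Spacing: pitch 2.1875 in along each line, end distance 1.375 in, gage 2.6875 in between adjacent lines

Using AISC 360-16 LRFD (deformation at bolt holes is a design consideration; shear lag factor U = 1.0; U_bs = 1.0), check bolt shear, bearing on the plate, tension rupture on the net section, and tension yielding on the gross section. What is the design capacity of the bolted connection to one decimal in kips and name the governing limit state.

88.5 kips (net-section rupture governs)

Bolt shear: A_b = π(0.75)²/4 = 0.44179 in². φR_n = 0.75 × 84 × 0.44179 × 12 × 1 = 334.0 kips.
Bearing (0.3125 in plate, F_u = 65 ksi): end bolts L_c = 1.375 − 0.8125/2 = 0.96875, R_n = min(1.2×0.96875×0.3125×65, 2.4×0.75×0.3125×65) = 23.613 kips/bolt; interior L_c = 2.1875 − 0.8125 = 1.375, R_n = 33.516 kips/bolt. φR_n = 0.75 × (3×23.613 + 9×33.516) = 279.4 kips.
Tension rupture (net): A_n = (8.4375 − 3×0.875)×0.3125 = 1.8164 in² (U = 1.0, A_e = A_n). φR_n = 0.75 × 65 × 1.8164 = 88.5 kips.
Tension yield (gross): A_g = 8.4375×0.3125 = 2.6367 in². φR_n = 0.90 × 50 × 2.6367 = 118.7 kips.
Governing: min(334.0, 279.4, 88.5, 118.7) = 88.5 kips → net-section rupture.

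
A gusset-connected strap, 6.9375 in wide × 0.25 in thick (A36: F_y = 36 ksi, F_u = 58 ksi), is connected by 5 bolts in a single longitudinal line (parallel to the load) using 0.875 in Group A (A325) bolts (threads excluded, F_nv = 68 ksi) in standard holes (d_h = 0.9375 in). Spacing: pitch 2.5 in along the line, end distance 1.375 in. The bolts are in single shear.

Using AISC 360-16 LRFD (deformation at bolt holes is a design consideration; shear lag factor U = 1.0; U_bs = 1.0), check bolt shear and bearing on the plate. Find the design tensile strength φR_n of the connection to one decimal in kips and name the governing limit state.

93.4 kips (bearing governs)

Bolt shear: A_b = π(0.875)²/4 = 0.60132 in². φR_n = 0.75 × 68 × 0.60132 × 5 × 1 = 153.3 kips.
Bearing (0.25 in plate, F_u = 58 ksi): end bolts L_c = 1.375 − 0.9375/2 = 0.90625, R_n = min(1.2×0.90625×0.25×58, 2.4×0.875×0.25×58) = 15.769 kips/bolt; interior L_c = 2.5 − 0.9375 = 1.5625, R_n = 27.188 kips/bolt. φR_n = 0.75 × (1×15.769 + 4×27.188) = 93.4 kips.
Governing: min(153.3, 93.4) = 93.4 kips → bearing.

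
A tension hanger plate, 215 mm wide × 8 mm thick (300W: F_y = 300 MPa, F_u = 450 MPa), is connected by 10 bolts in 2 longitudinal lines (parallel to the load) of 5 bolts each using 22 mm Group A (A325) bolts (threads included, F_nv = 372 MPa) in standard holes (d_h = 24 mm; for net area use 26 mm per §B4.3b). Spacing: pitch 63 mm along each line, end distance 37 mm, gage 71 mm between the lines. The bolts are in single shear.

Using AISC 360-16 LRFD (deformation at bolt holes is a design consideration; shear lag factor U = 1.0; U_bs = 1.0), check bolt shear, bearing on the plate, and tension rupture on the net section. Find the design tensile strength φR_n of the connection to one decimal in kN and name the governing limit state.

Bolt shear: A_b = π(22)²/4 = 380.13 mm². φR_n = 0.75 × 372 × 380.13 × 10 × 1 = 1060.6 kN.
Bearing (8 mm plate, F_u = 450 MPa): end bolts L_c = 37 − 24/2 = 25, R_n = min(1.2×25×8×450, 2.4×22×8×450) = 108 kN/bolt; interior L_c = 63 − 24 = 39, R_n = 168.48 kN/bolt. φR_n = 0.75 × (2×108 + 8×168.48) = 1172.9 kN.
Tension rupture (net): A_n = (215 − 2×26)×8 = 1304 mm² (U = 1.0, A_e = A_n). φR_n = 0.75 × 450 × 1304 = 440.1 kN.
Governing: min(1060.6, 1172.9, 440.1) = 440.1 kN → net-section rupture.

440.1 kN (net-section rupture governs)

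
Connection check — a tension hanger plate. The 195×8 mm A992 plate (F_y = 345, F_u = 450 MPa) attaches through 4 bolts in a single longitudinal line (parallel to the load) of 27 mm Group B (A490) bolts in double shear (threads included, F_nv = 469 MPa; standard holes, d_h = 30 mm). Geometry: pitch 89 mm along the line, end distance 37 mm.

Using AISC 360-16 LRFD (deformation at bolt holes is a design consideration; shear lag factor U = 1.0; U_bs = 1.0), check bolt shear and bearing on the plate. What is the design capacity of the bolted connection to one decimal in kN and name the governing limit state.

Bolt shear: A_b = π(27)²/4 = 572.56 mm². φR_n = 0.75 × 469 × 572.56 × 4 × 2 = 1611.2 kN.
Bearing (8 mm plate, F_u = 450 MPa): end bolts L_c = 37 − 30/2 = 22, R_n = min(1.2×22×8×450, 2.4×27×8×450) = 95.04 kN/bolt; interior L_c = 89 − 30 = 59, R_n = 233.28 kN/bolt. φR_n = 0.75 × (1×95.04 + 3×233.28) = 596.2 kN.
Governing: min(1611.2, 596.2) = 596.2 kN → bearing.

596.2 kN (bearing governs)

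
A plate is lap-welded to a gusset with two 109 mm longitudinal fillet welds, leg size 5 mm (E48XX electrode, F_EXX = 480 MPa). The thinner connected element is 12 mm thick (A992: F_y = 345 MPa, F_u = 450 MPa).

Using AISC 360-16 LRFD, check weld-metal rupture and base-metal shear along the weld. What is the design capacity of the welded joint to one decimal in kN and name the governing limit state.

166.5 kN (weld metal governs)

Weld metal: throat = 0.707×5 = 3.535 mm, L = 2×109 = 218 mm. φR_n = 0.75 × 0.6 × 480 × 3.535 × 218 = 166.5 kN.
Base metal shear (12 mm plate): yield φR_n = 1.0×0.6×345×12×218 = 541.5 kN; rupture φR_n = 0.75×0.6×450×12×218 = 529.7 kN; take 529.7 kN (rupture).
Governing: min(166.5, 529.7) = 166.5 kN → weld metal.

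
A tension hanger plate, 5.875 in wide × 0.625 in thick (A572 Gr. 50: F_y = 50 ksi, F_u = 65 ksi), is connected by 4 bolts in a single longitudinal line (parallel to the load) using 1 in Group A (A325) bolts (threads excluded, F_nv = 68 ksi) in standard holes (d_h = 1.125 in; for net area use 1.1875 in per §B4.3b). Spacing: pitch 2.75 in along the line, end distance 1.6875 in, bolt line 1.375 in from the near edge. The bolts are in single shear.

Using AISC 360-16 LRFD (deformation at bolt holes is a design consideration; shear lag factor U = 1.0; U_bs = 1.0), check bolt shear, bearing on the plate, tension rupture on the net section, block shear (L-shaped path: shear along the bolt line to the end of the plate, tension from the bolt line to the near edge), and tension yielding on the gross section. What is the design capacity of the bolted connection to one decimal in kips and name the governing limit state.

129.5 kips (block shear governs)

Bolt shear: A_b = π(1)²/4 = 0.7854 in². φR_n = 0.75 × 68 × 0.7854 × 4 × 1 = 160.2 kips.
Bearing (0.625 in plate, F_u = 65 ksi): end bolts L_c = 1.6875 − 1.125/2 = 1.125, R_n = min(1.2×1.125×0.625×65, 2.4×1×0.625×65) = 54.844 kips/bolt; interior L_c = 2.75 − 1.125 = 1.625, R_n = 79.219 kips/bolt. φR_n = 0.75 × (1×54.844 + 3×79.219) = 219.4 kips.
Tension rupture (net): A_n = (5.875 − 1×1.1875)×0.625 = 2.9297 in² (U = 1.0, A_e = A_n). φR_n = 0.75 × 65 × 2.9297 = 142.8 kips.
Block shear: shear path 1×[1.6875+3×2.75] = 1×9.9375 in, A_gv = 6.2109, A_nv = 1×(9.9375 − 3.5×1.1875)×0.625 = 3.6133 in²; tension to near edge: (1.375 − 0.5×1.1875)×0.625 = 0.48828 in². R_n = min(0.6×65×3.6133, 0.6×50×6.2109) + 1.0×65×0.48828 = min(140.92, 186.33) + 31.738 = 172.66 kips. φR_n = 0.75 × 172.66 = 129.5 kips.
Tension yield (gross): A_g = 5.875×0.625 = 3.6719 in². φR_n = 0.90 × 50 × 3.6719 = 165.2 kips.
Governing: min(160.2, 219.4, 142.8, 129.5, 165.2) = 129.5 kips → block shear.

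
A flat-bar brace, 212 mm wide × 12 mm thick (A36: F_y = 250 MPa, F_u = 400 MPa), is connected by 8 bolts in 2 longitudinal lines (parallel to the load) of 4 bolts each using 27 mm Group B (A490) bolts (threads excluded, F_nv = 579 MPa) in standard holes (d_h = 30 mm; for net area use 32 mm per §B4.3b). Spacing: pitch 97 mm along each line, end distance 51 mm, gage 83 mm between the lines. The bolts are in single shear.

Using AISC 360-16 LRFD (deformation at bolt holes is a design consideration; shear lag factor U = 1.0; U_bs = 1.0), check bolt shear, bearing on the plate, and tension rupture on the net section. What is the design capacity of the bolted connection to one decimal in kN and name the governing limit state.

532.8 kN (net-section rupture governs)

Bolt shear: A_b = π(27)²/4 = 572.56 mm². φR_n = 0.75 × 579 × 572.56 × 8 × 1 = 1989.1 kN.
Bearing (12 mm plate, F_u = 400 MPa): end bolts L_c = 51 − 30/2 = 36, R_n = min(1.2×36×12×400, 2.4×27×12×400) = 207.36 kN/bolt; interior L_c = 97 − 30 = 67, R_n = 311.04 kN/bolt. φR_n = 0.75 × (2×207.36 + 6×311.04) = 1710.7 kN.
Tension rupture (net): A_n = (212 − 2×32)×12 = 1776 mm² (U = 1.0, A_e = A_n). φR_n = 0.75 × 400 × 1776 = 532.8 kN.
Governing: min(1989.1, 1710.7, 532.8) = 532.8 kN → net-section rupture.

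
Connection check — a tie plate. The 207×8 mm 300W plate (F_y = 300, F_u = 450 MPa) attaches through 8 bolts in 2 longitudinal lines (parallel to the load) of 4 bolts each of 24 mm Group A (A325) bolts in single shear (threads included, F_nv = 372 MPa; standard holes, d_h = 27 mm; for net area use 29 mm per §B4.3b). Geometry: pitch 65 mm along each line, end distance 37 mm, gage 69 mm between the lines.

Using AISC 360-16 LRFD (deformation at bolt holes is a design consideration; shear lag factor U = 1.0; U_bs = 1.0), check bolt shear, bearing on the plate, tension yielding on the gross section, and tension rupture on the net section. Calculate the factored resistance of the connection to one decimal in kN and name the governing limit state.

402.3 kN (net-section rupture governs)

Bolt shear: A_b = π(24)²/4 = 452.39 mm². φR_n = 0.75 × 372 × 452.39 × 8 × 1 = 1009.7 kN.
Bearing (8 mm plate, F_u = 450 MPa): end bolts L_c = 37 − 27/2 = 23.5, R_n = min(1.2×23.5×8×450, 2.4×24×8×450) = 101.52 kN/bolt; interior L_c = 65 − 27 = 38, R_n = 164.16 kN/bolt. φR_n = 0.75 × (2×101.52 + 6×164.16) = 891.0 kN.
Tension yield (gross): A_g = 207×8 = 1656 mm². φR_n = 0.90 × 300 × 1656 = 447.1 kN.
Tension rupture (net): A_n = (207 − 2×29)×8 = 1192 mm² (U = 1.0, A_e = A_n). φR_n = 0.75 × 450 × 1192 = 402.3 kN.
Governing: min(1009.7, 891.0, 447.1, 402.3) = 402.3 kN → net-section rupture.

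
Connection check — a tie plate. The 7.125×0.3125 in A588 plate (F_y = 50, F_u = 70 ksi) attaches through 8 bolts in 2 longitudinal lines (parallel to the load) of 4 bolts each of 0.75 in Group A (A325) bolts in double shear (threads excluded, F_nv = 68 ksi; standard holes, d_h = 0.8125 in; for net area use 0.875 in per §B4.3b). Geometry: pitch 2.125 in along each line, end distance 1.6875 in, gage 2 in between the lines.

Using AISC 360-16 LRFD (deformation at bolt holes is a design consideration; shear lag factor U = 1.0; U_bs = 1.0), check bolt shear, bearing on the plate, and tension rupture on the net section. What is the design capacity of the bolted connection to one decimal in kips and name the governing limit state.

Bolt shear: A_b = π(0.75)²/4 = 0.44179 in². φR_n = 0.75 × 68 × 0.44179 × 8 × 2 = 360.5 kips.
Bearing (0.3125 in plate, F_u = 70 ksi): end bolts L_c = 1.6875 − 0.8125/2 = 1.28125, R_n = min(1.2×1.28125×0.3125×70, 2.4×0.75×0.3125×70) = 33.633 kips/bolt; interior L_c = 2.125 − 0.8125 = 1.3125, R_n = 34.453 kips/bolt. φR_n = 0.75 × (2×33.633 + 6×34.453) = 205.5 kips.
Tension rupture (net): A_n = (7.125 − 2×0.875)×0.3125 = 1.6797 in² (U = 1.0, A_e = A_n). φR_n = 0.75 × 70 × 1.6797 = 88.2 kips.
Governing: min(360.5, 205.5, 88.2) = 88.2 kips → net-section rupture.

88.2 kips (net-section rupture governs)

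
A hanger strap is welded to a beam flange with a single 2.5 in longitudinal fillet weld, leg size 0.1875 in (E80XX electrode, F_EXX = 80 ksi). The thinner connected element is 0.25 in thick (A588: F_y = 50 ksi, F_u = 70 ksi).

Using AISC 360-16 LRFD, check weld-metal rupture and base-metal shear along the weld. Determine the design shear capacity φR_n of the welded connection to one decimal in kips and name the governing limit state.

Weld metal: throat = 0.707×0.1875 = 0.13256 in, L = 2.5 in. φR_n = 0.75 × 0.6 × 80 × 0.13256 × 2.5 = 11.9 kips.
Base metal shear (0.25 in plate): yield φR_n = 1.0×0.6×50×0.25×2.5 = 18.8 kips; rupture φR_n = 0.75×0.6×70×0.25×2.5 = 19.7 kips; take 18.8 kips (yield).
Governing: min(11.9, 18.8) = 11.9 kips → weld metal.

11.9 kips (weld metal governs)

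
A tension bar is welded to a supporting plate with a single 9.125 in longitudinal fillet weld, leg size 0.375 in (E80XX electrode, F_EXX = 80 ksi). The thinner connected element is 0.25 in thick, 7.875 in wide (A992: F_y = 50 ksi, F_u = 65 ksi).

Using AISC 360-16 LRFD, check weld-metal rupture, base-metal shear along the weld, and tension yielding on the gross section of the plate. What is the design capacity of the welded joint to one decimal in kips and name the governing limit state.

Weld metal: throat = 0.707×0.375 = 0.26513 in, L = 9.125 in. φR_n = 0.75 × 0.6 × 80 × 0.26513 × 9.125 = 87.1 kips.
Base metal shear (0.25 in plate): yield φR_n = 1.0×0.6×50×0.25×9.125 = 68.4 kips; rupture φR_n = 0.75×0.6×65×0.25×9.125 = 66.7 kips; take 66.7 kips (rupture).
Tension yield (gross): A_g = 7.875×0.25 = 1.9688 in². φR_n = 0.90 × 50 × 1.9688 = 88.6 kips.
Governing: min(87.1, 66.7, 88.6) = 66.7 kips → base-metal shear.

66.7 kips (base-metal shear governs)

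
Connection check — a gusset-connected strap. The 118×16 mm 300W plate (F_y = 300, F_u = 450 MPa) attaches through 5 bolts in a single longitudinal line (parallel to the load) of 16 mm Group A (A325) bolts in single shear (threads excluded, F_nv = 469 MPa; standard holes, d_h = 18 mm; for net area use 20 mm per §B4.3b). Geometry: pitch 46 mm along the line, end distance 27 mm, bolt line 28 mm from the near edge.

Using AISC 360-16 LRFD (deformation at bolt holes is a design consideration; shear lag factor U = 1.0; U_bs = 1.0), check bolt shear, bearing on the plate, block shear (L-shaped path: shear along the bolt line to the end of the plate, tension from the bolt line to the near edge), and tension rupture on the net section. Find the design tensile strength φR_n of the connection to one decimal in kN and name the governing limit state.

Bolt shear: A_b = π(16)²/4 = 201.06 mm². φR_n = 0.75 × 469 × 201.06 × 5 × 1 = 353.6 kN.
Bearing (16 mm plate, F_u = 450 MPa): end bolts L_c = 27 − 18/2 = 18, R_n = min(1.2×18×16×450, 2.4×16×16×450) = 155.52 kN/bolt; interior L_c = 46 − 18 = 28, R_n = 241.92 kN/bolt. φR_n = 0.75 × (1×155.52 + 4×241.92) = 842.4 kN.
Block shear: shear path 1×[27+4×46] = 1×211 mm, A_gv = 3376, A_nv = 1×(211 − 4.5×20)×16 = 1936 mm²; tension to near edge: (28 − 0.5×20)×16 = 288 mm². R_n = min(0.6×450×1936, 0.6×300×3376) + 1.0×450×288 = min(522.72, 607.68) + 129.6 = 652.32 kN. φR_n = 0.75 × 652.32 = 489.2 kN.
Tension rupture (net): A_n = (118 − 1×20)×16 = 1568 mm² (U = 1.0, A_e = A_n). φR_n = 0.75 × 450 × 1568 = 529.2 kN.
Governing: min(353.6, 842.4, 489.2, 529.2) = 353.6 kN → bolt shear.

353.6 kN (bolt shear governs)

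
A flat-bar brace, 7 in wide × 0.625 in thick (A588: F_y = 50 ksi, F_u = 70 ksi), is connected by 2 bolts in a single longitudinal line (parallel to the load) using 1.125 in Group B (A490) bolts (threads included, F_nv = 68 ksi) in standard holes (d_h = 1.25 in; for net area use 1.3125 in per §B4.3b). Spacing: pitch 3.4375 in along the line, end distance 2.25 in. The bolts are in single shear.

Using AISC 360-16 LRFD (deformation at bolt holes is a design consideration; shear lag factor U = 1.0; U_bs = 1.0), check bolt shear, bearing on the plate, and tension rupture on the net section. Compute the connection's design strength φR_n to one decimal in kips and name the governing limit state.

Bolt shear: A_b = π(1.125)²/4 = 0.99402 in². φR_n = 0.75 × 68 × 0.99402 × 2 × 1 = 101.4 kips.
Bearing (0.625 in plate, F_u = 70 ksi): end bolts L_c = 2.25 − 1.25/2 = 1.625, R_n = min(1.2×1.625×0.625×70, 2.4×1.125×0.625×70) = 85.313 kips/bolt; interior L_c = 3.4375 − 1.25 = 2.1875, R_n = 114.84 kips/bolt. φR_n = 0.75 × (1×85.313 + 1×114.84) = 150.1 kips.
Tension rupture (net): A_n = (7 − 1×1.3125)×0.625 = 3.5547 in² (U = 1.0, A_e = A_n). φR_n = 0.75 × 70 × 3.5547 = 186.6 kips.
Governing: min(101.4, 150.1, 186.6) = 101.4 kips → bolt shear.

101.4 kips (bolt shear governs)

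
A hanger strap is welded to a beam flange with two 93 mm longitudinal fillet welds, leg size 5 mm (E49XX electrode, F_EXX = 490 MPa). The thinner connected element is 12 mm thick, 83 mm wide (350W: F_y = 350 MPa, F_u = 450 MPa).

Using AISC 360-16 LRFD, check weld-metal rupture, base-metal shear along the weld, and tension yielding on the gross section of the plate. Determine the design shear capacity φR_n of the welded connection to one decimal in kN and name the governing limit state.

145.0 kN (weld metal governs)

Weld metal: throat = 0.707×5 = 3.535 mm, L = 2×93 = 186 mm. φR_n = 0.75 × 0.6 × 490 × 3.535 × 186 = 145.0 kN.
Base metal shear (12 mm plate): yield φR_n = 1.0×0.6×350×12×186 = 468.7 kN; rupture φR_n = 0.75×0.6×450×12×186 = 452.0 kN; take 452.0 kN (rupture).
Tension yield (gross): A_g = 83×12 = 996 mm². φR_n = 0.90 × 350 × 996 = 313.7 kN.
Governing: min(145.0, 452.0, 313.7) = 145.0 kN → weld metal.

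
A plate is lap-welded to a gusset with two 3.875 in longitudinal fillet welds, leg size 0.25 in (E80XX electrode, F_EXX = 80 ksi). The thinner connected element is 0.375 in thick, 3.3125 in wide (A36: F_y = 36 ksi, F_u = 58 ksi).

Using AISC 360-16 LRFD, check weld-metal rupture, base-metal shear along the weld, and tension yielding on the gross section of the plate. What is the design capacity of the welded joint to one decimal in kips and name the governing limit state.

40.2 kips (gross-section yield governs)

Weld metal: throat = 0.707×0.25 = 0.17675 in, L = 2×3.875 = 7.75 in. φR_n = 0.75 × 0.6 × 80 × 0.17675 × 7.75 = 49.3 kips.
Base metal shear (0.375 in plate): yield φR_n = 1.0×0.6×36×0.375×7.75 = 62.8 kips; rupture φR_n = 0.75×0.6×58×0.375×7.75 = 75.9 kips; take 62.8 kips (yield).
Tension yield (gross): A_g = 3.3125×0.375 = 1.2422 in². φR_n = 0.90 × 36 × 1.2422 = 40.2 kips.
Governing: min(49.3, 62.8, 40.2) = 40.2 kips → gross-section yield.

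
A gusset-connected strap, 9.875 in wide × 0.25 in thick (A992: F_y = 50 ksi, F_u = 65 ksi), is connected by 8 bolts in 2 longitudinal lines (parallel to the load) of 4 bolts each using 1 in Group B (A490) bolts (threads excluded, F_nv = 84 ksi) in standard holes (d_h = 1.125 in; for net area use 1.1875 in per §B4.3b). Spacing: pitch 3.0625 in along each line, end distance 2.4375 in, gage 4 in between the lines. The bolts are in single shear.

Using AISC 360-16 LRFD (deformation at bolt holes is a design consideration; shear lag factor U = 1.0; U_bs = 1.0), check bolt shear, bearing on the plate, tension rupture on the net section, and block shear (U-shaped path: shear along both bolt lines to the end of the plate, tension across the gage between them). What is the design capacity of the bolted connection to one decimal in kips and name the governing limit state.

91.4 kips (net-section rupture governs)

Bolt shear: A_b = π(1)²/4 = 0.7854 in². φR_n = 0.75 × 84 × 0.7854 × 8 × 1 = 395.8 kips.
Bearing (0.25 in plate, F_u = 65 ksi): end bolts L_c = 2.4375 − 1.125/2 = 1.875, R_n = min(1.2×1.875×0.25×65, 2.4×1×0.25×65) = 36.563 kips/bolt; interior L_c = 3.0625 − 1.125 = 1.9375, R_n = 37.781 kips/bolt. φR_n = 0.75 × (2×36.563 + 6×37.781) = 224.9 kips.
Tension rupture (net): A_n = (9.875 − 2×1.1875)×0.25 = 1.875 in² (U = 1.0, A_e = A_n). φR_n = 0.75 × 65 × 1.875 = 91.4 kips.
Block shear: shear path 2×[2.4375+3×3.0625] = 2×11.625 in, A_gv = 5.8125, A_nv = 2×(11.625 − 3.5×1.1875)×0.25 = 3.7344 in²; tension across gage: (4 − 1×1.1875)×0.25 = 0.70313 in². R_n = min(0.6×65×3.7344, 0.6×50×5.8125) + 1.0×65×0.70313 = min(145.64, 174.38) + 45.703 = 191.34 kips. φR_n = 0.75 × 191.34 = 143.5 kips.
Governing: min(395.8, 224.9, 91.4, 143.5) = 91.4 kips → net-section rupture.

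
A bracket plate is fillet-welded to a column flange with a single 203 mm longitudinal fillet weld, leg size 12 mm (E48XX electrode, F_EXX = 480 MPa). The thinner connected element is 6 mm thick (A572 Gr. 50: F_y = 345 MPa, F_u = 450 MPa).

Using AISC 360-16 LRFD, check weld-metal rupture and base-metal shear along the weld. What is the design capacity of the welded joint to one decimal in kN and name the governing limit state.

Weld metal: throat = 0.707×12 = 8.484 mm, L = 203 mm. φR_n = 0.75 × 0.6 × 480 × 8.484 × 203 = 372.0 kN.
Base metal shear (6 mm plate): yield φR_n = 1.0×0.6×345×6×203 = 252.1 kN; rupture φR_n = 0.75×0.6×450×6×203 = 246.6 kN; take 246.6 kN (rupture).
Governing: min(372.0, 246.6) = 246.6 kN → base-metal shear.

246.6 kN (base-metal shear governs)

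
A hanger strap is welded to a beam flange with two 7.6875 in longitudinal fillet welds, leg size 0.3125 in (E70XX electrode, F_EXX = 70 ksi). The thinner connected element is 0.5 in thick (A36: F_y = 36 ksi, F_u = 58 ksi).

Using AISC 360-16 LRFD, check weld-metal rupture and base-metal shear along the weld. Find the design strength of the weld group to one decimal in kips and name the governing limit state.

107.0 kips (weld metal governs)

Weld metal: throat = 0.707×0.3125 = 0.22094 in, L = 2×7.6875 = 15.375 in. φR_n = 0.75 × 0.6 × 70 × 0.22094 × 15.375 = 107.0 kips.
Base metal shear (0.5 in plate): yield φR_n = 1.0×0.6×36×0.5×15.375 = 166.1 kips; rupture φR_n = 0.75×0.6×58×0.5×15.375 = 200.6 kips; take 166.1 kips (yield).
Governing: min(107.0, 166.1) = 107.0 kips → weld metal.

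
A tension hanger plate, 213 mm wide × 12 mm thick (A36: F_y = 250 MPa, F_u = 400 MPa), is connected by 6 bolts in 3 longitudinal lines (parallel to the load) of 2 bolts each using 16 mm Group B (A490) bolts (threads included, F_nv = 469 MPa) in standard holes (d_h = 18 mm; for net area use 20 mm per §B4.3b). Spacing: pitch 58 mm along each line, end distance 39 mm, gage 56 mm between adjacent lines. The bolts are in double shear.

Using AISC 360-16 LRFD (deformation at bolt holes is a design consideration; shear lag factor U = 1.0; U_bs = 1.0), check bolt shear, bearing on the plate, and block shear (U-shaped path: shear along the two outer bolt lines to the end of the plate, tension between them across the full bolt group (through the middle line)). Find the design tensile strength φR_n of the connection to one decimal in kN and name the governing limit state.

Bolt shear: A_b = π(16)²/4 = 201.06 mm². φR_n = 0.75 × 469 × 201.06 × 6 × 2 = 848.7 kN.
Bearing (12 mm plate, F_u = 400 MPa): end bolts L_c = 39 − 18/2 = 30, R_n = min(1.2×30×12×400, 2.4×16×12×400) = 172.8 kN/bolt; interior L_c = 58 − 18 = 40, R_n = 184.32 kN/bolt. φR_n = 0.75 × (3×172.8 + 3×184.32) = 803.5 kN.
Block shear: shear path 2×[39+1×58] = 2×97 mm, A_gv = 2328, A_nv = 2×(97 − 1.5×20)×12 = 1608 mm²; tension across gage: (112 − 2×20)×12 = 864 mm². R_n = min(0.6×400×1608, 0.6×250×2328) + 1.0×400×864 = min(385.92, 349.2) + 345.6 = 694.8 kN. φR_n = 0.75 × 694.8 = 521.1 kN.
Governing: min(848.7, 803.5, 521.1) = 521.1 kN → block shear.

521.1 kN (block shear governs)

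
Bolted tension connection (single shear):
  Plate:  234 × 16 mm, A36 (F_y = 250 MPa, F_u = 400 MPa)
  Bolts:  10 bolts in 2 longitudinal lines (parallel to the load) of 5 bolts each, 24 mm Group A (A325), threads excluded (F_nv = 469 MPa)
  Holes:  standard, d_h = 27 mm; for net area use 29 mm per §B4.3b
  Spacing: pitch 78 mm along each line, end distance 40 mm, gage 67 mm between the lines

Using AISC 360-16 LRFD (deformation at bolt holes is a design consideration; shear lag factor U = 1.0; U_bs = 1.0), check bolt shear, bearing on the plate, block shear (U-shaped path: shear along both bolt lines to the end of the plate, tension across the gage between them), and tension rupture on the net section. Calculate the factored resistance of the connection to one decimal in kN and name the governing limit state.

844.8 kN (net-section rupture governs)

Bolt shear: A_b = π(24)²/4 = 452.39 mm². φR_n = 0.75 × 469 × 452.39 × 10 × 1 = 1591.3 kN.
Bearing (16 mm plate, F_u = 400 MPa): end bolts L_c = 40 − 27/2 = 26.5, R_n = min(1.2×26.5×16×400, 2.4×24×16×400) = 203.52 kN/bolt; interior L_c = 78 − 27 = 51, R_n = 368.64 kN/bolt. φR_n = 0.75 × (2×203.52 + 8×368.64) = 2517.1 kN.
Block shear: shear path 2×[40+4×78] = 2×352 mm, A_gv = 11264, A_nv = 2×(352 − 4.5×29)×16 = 7088 mm²; tension across gage: (67 − 1×29)×16 = 608 mm². R_n = min(0.6×400×7088, 0.6×250×11264) + 1.0×400×608 = min(1701.1, 1689.6) + 243.2 = 1932.8 kN. φR_n = 0.75 × 1932.8 = 1449.6 kN.
Tension rupture (net): A_n = (234 − 2×29)×16 = 2816 mm² (U = 1.0, A_e = A_n). φR_n = 0.75 × 400 × 2816 = 844.8 kN.
Governing: min(1591.3, 2517.1, 1449.6, 844.8) = 844.8 kN → net-section rupture.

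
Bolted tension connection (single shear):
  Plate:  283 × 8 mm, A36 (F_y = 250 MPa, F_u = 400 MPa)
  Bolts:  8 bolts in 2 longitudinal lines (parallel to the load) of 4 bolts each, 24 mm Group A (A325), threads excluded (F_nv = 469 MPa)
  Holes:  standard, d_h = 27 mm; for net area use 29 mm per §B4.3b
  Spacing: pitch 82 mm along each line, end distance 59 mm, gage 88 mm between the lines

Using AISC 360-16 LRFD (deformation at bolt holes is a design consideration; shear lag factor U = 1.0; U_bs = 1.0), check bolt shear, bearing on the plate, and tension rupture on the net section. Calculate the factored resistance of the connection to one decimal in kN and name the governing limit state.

540.0 kN (net-section rupture governs)

Bolt shear: A_b = π(24)²/4 = 452.39 mm². φR_n = 0.75 × 469 × 452.39 × 8 × 1 = 1273.0 kN.
Bearing (8 mm plate, F_u = 400 MPa): end bolts L_c = 59 − 27/2 = 45.5, R_n = min(1.2×45.5×8×400, 2.4×24×8×400) = 174.72 kN/bolt; interior L_c = 82 − 27 = 55, R_n = 184.32 kN/bolt. φR_n = 0.75 × (2×174.72 + 6×184.32) = 1091.5 kN.
Tension rupture (net): A_n = (283 − 2×29)×8 = 1800 mm² (U = 1.0, A_e = A_n). φR_n = 0.75 × 400 × 1800 = 540.0 kN.
Governing: min(1273.0, 1091.5, 540.0) = 540.0 kN → net-section rupture.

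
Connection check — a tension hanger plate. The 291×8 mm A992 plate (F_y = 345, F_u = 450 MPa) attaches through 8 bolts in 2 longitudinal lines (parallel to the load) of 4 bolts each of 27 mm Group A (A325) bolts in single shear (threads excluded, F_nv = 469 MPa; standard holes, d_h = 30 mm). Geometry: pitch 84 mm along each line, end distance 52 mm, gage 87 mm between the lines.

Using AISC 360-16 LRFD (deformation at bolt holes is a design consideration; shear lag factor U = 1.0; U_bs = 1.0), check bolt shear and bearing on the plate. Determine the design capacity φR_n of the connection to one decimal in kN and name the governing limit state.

Bolt shear: A_b = π(27)²/4 = 572.56 mm². φR_n = 0.75 × 469 × 572.56 × 8 × 1 = 1611.2 kN.
Bearing (8 mm plate, F_u = 450 MPa): end bolts L_c = 52 − 30/2 = 37, R_n = min(1.2×37×8×450, 2.4×27×8×450) = 159.84 kN/bolt; interior L_c = 84 − 30 = 54, R_n = 233.28 kN/bolt. φR_n = 0.75 × (2×159.84 + 6×233.28) = 1289.5 kN.
Governing: min(1611.2, 1289.5) = 1289.5 kN → bearing.

1289.5 kN (bearing governs)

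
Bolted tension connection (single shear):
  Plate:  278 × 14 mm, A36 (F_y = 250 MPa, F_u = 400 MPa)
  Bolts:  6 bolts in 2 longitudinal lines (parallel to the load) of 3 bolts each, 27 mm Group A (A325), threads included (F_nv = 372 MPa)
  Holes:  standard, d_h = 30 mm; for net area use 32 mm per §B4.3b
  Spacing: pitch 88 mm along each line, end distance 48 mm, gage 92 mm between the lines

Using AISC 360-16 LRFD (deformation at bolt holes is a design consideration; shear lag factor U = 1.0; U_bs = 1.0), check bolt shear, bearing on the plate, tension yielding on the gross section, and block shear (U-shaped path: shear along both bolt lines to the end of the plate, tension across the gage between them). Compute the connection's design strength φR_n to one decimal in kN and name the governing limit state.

875.7 kN (gross-section yield governs)

Bolt shear: A_b = π(27)²/4 = 572.56 mm². φR_n = 0.75 × 372 × 572.56 × 6 × 1 = 958.5 kN.
Bearing (14 mm plate, F_u = 400 MPa): end bolts L_c = 48 − 30/2 = 33, R_n = min(1.2×33×14×400, 2.4×27×14×400) = 221.76 kN/bolt; interior L_c = 88 − 30 = 58, R_n = 362.88 kN/bolt. φR_n = 0.75 × (2×221.76 + 4×362.88) = 1421.3 kN.
Tension yield (gross): A_g = 278×14 = 3892 mm². φR_n = 0.90 × 250 × 3892 = 875.7 kN.
Block shear: shear path 2×[48+2×88] = 2×224 mm, A_gv = 6272, A_nv = 2×(224 − 2.5×32)×14 = 4032 mm²; tension across gage: (92 − 1×32)×14 = 840 mm². R_n = min(0.6×400×4032, 0.6×250×6272) + 1.0×400×840 = min(967.68, 940.8) + 336 = 1276.8 kN. φR_n = 0.75 × 1276.8 = 957.6 kN.
Governing: min(958.5, 1421.3, 875.7, 957.6) = 875.7 kN → gross-section yield.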